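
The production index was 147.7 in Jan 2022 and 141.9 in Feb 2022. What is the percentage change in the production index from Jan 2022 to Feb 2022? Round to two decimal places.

-3.93%

Change = (141.9 − 147.7) / 147.7 × 100
       = -5.8 / 147.7 × 100 = -3.9269%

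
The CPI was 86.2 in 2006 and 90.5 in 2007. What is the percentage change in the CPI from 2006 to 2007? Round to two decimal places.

Change = (90.5 − 86.2) / 86.2 × 100
       = 4.3 / 86.2 × 100 = 4.9884%

4.99%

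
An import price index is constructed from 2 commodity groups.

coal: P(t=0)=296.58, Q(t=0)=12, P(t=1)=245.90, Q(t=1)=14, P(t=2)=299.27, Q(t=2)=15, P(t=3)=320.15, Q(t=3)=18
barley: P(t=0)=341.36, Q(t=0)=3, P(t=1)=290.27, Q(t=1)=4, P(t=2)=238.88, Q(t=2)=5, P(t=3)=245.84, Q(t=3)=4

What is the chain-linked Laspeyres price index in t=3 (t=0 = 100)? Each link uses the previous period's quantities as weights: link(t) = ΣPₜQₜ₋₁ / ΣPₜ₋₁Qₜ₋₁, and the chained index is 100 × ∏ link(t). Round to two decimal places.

98.90

Link t=0→t=1:
ΣP(t=1)Q(t=0) = 245.90×12 + 290.27×3 = 2950.8 + 870.81 = 3821.61
ΣP(t=0)Q(t=0) = 296.58×12 + 341.36×3 = 3558.96 + 1024.08 = 4583.04
link = 3821.61/4583.04 = 0.833859
Link t=1→t=2:
ΣP(t=2)Q(t=1) = 299.27×14 + 238.88×4 = 4189.78 + 955.52 = 5145.3
ΣP(t=1)Q(t=1) = 245.90×14 + 290.27×4 = 3442.6 + 1161.08 = 4603.68
link = 5145.3/4603.68 = 1.117649
Link t=2→t=3:
ΣP(t=3)Q(t=2) = 320.15×15 + 245.84×5 = 4802.25 + 1229.2 = 6031.45
ΣP(t=2)Q(t=2) = 299.27×15 + 238.88×5 = 4489.05 + 1194.4 = 5683.45
link = 6031.45/5683.45 = 1.061230
Chained index = 100 × 0.833859 × 1.117649 × 1.061230 = 98.9027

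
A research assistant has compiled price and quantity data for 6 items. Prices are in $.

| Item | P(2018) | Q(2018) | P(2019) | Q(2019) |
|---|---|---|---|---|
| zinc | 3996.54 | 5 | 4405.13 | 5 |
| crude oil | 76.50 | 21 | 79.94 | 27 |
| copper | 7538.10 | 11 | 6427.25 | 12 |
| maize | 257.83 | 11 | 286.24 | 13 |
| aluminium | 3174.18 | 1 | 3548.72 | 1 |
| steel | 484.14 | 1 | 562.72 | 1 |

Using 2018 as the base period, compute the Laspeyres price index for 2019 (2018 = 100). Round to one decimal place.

91.6

Laspeyres price index uses base-period quantities as weights.
ΣP(2019)·Q(2018) = 4405.13×5 + 79.94×21 + 6427.25×11 + 286.24×11 + 3548.72×1 + 562.72×1 = 22025.65 + 1678.74 + 70699.75 + 3148.64 + 3548.72 + 562.72 = 101664.22
ΣP(2018)·Q(2018) = 3996.54×5 + 76.50×21 + 7538.10×11 + 257.83×11 + 3174.18×1 + 484.14×1 = 19982.7 + 1606.5 + 82919.1 + 2836.13 + 3174.18 + 484.14 = 111002.75
Index = 101664.22 / 111002.75 × 100 = 91.5871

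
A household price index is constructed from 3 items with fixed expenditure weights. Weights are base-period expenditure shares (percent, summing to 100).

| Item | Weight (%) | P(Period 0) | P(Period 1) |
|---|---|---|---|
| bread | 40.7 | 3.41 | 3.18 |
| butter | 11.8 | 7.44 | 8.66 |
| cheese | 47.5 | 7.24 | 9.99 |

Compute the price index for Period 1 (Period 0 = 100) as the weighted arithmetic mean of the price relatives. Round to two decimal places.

bread: 40.7 × (3.18/3.41) = 40.7 × 0.932551 = 37.9548
butter: 11.8 × (8.66/7.44) = 11.8 × 1.163978 = 13.7349
cheese: 47.5 × (9.99/7.24) = 47.5 × 1.379834 = 65.5421
Index = Σ wᵢ·(p₁ᵢ/p₀ᵢ) = 37.9548 + 13.7349 + 65.5421 = 117.2319

117.23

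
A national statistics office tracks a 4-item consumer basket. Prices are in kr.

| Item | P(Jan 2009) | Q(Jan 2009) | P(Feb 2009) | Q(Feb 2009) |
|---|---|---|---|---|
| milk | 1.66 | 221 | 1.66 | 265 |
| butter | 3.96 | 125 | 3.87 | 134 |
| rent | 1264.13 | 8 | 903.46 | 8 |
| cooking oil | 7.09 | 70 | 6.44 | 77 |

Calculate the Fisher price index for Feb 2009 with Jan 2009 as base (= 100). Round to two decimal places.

Laspeyres component (base-period weights):
ΣP(Feb 2009)Q(Jan 2009) = 1.66×221 + 3.87×125 + 903.46×8 + 6.44×70 = 366.86 + 483.75 + 7227.68 + 450.8 = 8529.09
ΣP(Jan 2009)Q(Jan 2009) = 1.66×221 + 3.96×125 + 1264.13×8 + 7.09×70 = 366.86 + 495 + 10113.04 + 496.3 = 11471.2
L = 8529.09 / 11471.2 × 100 = 74.3522
Paasche component (current-period weights):
ΣP(Feb 2009)Q(Feb 2009) = 1.66×265 + 3.87×134 + 903.46×8 + 6.44×77 = 439.9 + 518.58 + 7227.68 + 495.88 = 8682.04
ΣP(Jan 2009)Q(Feb 2009) = 1.66×265 + 3.96×134 + 1264.13×8 + 7.09×77 = 439.9 + 530.64 + 10113.04 + 545.93 = 11629.51
P = 8682.04 / 11629.51 × 100 = 74.6553
Fisher = √(L × P) = √(74.3522 × 74.6553) = 74.5036

74.50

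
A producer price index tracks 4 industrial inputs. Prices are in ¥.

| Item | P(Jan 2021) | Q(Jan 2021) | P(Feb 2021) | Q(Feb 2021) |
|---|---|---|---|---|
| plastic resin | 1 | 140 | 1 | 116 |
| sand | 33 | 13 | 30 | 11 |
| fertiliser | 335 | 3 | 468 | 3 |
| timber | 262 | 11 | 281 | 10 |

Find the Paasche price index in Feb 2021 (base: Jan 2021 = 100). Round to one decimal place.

Paasche price index uses current-period quantities as weights.
ΣP(Feb 2021)·Q(Feb 2021) = 1×116 + 30×11 + 468×3 + 281×10 = 116 + 330 + 1404 + 2810 = 4660
ΣP(Jan 2021)·Q(Feb 2021) = 1×116 + 33×11 + 335×3 + 262×10 = 116 + 363 + 1005 + 2620 = 4104
Index = 4660 / 4104 × 100 = 113.5478

113.5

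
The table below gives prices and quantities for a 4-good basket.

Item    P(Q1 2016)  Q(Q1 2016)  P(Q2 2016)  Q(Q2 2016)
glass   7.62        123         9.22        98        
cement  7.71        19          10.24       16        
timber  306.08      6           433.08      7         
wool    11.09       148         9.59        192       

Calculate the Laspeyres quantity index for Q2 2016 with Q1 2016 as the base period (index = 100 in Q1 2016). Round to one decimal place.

Laspeyres quantity index uses base-period prices as weights.
ΣP(Q1 2016)·Q(Q2 2016) = 7.62×98 + 7.71×16 + 306.08×7 + 11.09×192 = 746.76 + 123.36 + 2142.56 + 2129.28 = 5141.96
ΣP(Q1 2016)·Q(Q1 2016) = 7.62×123 + 7.71×19 + 306.08×6 + 11.09×148 = 937.26 + 146.49 + 1836.48 + 1641.32 = 4561.55
Index = 5141.96 / 4561.55 × 100 = 112.7240

112.7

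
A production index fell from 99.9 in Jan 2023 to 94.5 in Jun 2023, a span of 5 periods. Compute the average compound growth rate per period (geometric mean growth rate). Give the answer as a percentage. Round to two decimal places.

Growth factor = (94.5/99.9)^(1/5) = (0.945946)^(1/5) = 0.988948
Growth rate = 0.988948 − 1 = -0.011052 = -1.1052%

-1.11%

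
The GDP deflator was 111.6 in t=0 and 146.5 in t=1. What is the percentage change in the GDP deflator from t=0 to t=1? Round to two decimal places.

31.27%

Change = (146.5 − 111.6) / 111.6 × 100
       = 34.9 / 111.6 × 100 = 31.2724%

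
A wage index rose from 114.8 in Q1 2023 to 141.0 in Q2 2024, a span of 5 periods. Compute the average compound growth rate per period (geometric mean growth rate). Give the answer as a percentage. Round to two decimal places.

4.20%

Growth factor = (141.0/114.8)^(1/5) = (1.228223)^(1/5) = 1.041971
Growth rate = 1.041971 − 1 = 0.041971 = 4.1971%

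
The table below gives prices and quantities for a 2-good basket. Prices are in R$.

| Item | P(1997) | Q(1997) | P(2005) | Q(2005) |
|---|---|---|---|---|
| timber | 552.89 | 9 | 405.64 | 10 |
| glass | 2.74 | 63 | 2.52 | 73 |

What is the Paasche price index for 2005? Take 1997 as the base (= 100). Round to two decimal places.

74.02

Paasche price index uses current-period quantities as weights.
ΣP(2005)·Q(2005) = 405.64×10 + 2.52×73 = 4056.4 + 183.96 = 4240.36
ΣP(1997)·Q(2005) = 552.89×10 + 2.74×73 = 5528.9 + 200.02 = 5728.92
Index = 4240.36 / 5728.92 × 100 = 74.0167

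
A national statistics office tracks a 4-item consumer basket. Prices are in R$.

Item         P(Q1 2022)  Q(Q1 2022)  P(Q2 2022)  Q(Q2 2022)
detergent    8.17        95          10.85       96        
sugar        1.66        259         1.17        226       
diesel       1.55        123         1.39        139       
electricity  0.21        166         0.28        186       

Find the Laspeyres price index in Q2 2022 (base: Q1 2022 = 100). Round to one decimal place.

108.4

Laspeyres price index uses base-period quantities as weights.
ΣP(Q2 2022)·Q(Q1 2022) = 10.85×95 + 1.17×259 + 1.39×123 + 0.28×166 = 1030.75 + 303.03 + 170.97 + 46.48 = 1551.23
ΣP(Q1 2022)·Q(Q1 2022) = 8.17×95 + 1.66×259 + 1.55×123 + 0.21×166 = 776.15 + 429.94 + 190.65 + 34.86 = 1431.6
Index = 1551.23 / 1431.6 × 100 = 108.3564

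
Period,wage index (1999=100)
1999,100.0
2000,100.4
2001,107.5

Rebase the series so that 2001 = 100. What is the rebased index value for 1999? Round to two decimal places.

93.02

Rebased(1999) = 100.0 / 107.5 × 100 = 93.0233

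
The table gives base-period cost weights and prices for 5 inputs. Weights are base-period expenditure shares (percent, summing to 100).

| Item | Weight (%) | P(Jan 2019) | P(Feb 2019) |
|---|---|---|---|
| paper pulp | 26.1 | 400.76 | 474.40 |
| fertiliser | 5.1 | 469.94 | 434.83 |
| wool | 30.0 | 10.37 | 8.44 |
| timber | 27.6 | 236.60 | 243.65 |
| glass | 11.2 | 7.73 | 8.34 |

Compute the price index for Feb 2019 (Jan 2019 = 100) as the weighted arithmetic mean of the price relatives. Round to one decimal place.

paper pulp: 26.1 × (474.40/400.76) = 26.1 × 1.183751 = 30.8959
fertiliser: 5.1 × (434.83/469.94) = 5.1 × 0.925288 = 4.7190
wool: 30.0 × (8.44/10.37) = 30.0 × 0.813886 = 24.4166
timber: 27.6 × (243.65/236.60) = 27.6 × 1.029797 = 28.4224
glass: 11.2 × (8.34/7.73) = 11.2 × 1.078913 = 12.0838
Index = Σ wᵢ·(p₁ᵢ/p₀ᵢ) = 30.8959 + 4.7190 + 24.4166 + 28.4224 + 12.0838 = 100.5377

100.5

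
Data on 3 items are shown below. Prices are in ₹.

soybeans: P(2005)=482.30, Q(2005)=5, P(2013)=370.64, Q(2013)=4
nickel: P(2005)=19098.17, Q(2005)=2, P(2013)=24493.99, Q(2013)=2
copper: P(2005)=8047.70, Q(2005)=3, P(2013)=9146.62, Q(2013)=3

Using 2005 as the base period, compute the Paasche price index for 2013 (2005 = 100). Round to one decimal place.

Paasche price index uses current-period quantities as weights.
ΣP(2013)·Q(2013) = 370.64×4 + 24493.99×2 + 9146.62×3 = 1482.56 + 48987.98 + 27439.86 = 77910.4
ΣP(2005)·Q(2013) = 482.30×4 + 19098.17×2 + 8047.70×3 = 1929.2 + 38196.34 + 24143.1 = 64268.64
Index = 77910.4 / 64268.64 × 100 = 121.2262

121.2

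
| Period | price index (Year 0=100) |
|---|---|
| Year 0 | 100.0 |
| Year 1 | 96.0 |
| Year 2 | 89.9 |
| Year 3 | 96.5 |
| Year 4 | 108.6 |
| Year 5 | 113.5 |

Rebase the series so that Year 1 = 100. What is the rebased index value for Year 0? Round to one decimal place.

Rebased(Year 0) = 100.0 / 96.0 × 100 = 104.1667

104.2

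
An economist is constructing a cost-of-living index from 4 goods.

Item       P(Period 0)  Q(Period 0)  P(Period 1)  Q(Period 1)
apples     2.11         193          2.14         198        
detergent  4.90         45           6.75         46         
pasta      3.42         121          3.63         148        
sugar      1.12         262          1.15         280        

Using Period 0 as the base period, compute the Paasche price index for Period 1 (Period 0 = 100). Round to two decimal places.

Paasche price index uses current-period quantities as weights.
ΣP(Period 1)·Q(Period 1) = 2.14×198 + 6.75×46 + 3.63×148 + 1.15×280 = 423.72 + 310.5 + 537.24 + 322 = 1593.46
ΣP(Period 0)·Q(Period 1) = 2.11×198 + 4.90×46 + 3.42×148 + 1.12×280 = 417.78 + 225.4 + 506.16 + 313.6 = 1462.94
Index = 1593.46 / 1462.94 × 100 = 108.9218

108.92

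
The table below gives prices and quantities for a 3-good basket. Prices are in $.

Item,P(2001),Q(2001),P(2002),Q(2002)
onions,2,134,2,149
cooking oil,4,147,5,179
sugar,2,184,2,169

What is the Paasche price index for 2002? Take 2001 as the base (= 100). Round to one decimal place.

113.2

Paasche price index uses current-period quantities as weights.
ΣP(2002)·Q(2002) = 2×149 + 5×179 + 2×169 = 298 + 895 + 338 = 1531
ΣP(2001)·Q(2002) = 2×149 + 4×179 + 2×169 = 298 + 716 + 338 = 1352
Index = 1531 / 1352 × 100 = 113.2396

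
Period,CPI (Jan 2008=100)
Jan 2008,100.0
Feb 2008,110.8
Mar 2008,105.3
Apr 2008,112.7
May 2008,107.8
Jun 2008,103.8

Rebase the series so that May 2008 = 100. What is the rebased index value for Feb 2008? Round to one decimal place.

Rebased(Feb 2008) = 110.8 / 107.8 × 100 = 102.7829

102.8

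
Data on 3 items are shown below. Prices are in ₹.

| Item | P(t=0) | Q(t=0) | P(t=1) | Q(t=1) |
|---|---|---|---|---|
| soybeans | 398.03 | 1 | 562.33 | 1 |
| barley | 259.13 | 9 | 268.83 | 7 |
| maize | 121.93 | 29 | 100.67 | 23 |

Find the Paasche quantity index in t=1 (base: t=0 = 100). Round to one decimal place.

Paasche quantity index uses current-period prices as weights.
ΣP(t=1)·Q(t=1) = 562.33×1 + 268.83×7 + 100.67×23 = 562.33 + 1881.81 + 2315.41 = 4759.55
ΣP(t=1)·Q(t=0) = 562.33×1 + 268.83×9 + 100.67×29 = 562.33 + 2419.47 + 2919.43 = 5901.23
Index = 4759.55 / 5901.23 × 100 = 80.6535

80.7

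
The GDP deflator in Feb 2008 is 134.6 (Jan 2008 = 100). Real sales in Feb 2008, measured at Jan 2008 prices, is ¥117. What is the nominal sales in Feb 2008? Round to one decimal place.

157.5

Nominal = Real × (Index/100) = 117 × (134.6/100)
        = 117 × 1.346 = 157.4820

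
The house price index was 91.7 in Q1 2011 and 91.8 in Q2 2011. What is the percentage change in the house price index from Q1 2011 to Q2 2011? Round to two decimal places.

Change = (91.8 − 91.7) / 91.7 × 100
       = 0.1 / 91.7 × 100 = 0.1091%

0.11%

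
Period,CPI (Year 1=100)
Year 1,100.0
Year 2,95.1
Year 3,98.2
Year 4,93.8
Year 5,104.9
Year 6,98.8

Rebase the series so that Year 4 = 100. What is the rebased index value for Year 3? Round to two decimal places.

Rebased(Year 3) = 98.2 / 93.8 × 100 = 104.6908

104.69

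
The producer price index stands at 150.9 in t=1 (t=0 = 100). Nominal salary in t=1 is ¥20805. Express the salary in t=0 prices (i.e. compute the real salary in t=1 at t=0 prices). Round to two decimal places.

13787.28

Real = Nominal ÷ (Index/100) = 20805 ÷ (150.9/100)
     = 20805 ÷ 1.509 = 13787.2763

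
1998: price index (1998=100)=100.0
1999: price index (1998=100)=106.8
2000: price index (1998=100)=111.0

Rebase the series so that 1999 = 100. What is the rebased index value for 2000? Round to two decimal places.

Rebased(2000) = 111.0 / 106.8 × 100 = 103.9326

103.93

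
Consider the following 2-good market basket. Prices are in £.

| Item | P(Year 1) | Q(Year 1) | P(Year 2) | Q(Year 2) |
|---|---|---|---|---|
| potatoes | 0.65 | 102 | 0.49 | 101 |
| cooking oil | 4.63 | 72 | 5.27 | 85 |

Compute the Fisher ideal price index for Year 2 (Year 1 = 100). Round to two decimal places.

Laspeyres component (base-period weights):
ΣP(Year 2)Q(Year 1) = 0.49×102 + 5.27×72 = 49.98 + 379.44 = 429.42
ΣP(Year 1)Q(Year 1) = 0.65×102 + 4.63×72 = 66.3 + 333.36 = 399.66
L = 429.42 / 399.66 × 100 = 107.4463
Paasche component (current-period weights):
ΣP(Year 2)Q(Year 2) = 0.49×101 + 5.27×85 = 49.49 + 447.95 = 497.44
ΣP(Year 1)Q(Year 2) = 0.65×101 + 4.63×85 = 65.65 + 393.55 = 459.2
P = 497.44 / 459.2 × 100 = 108.3275
Fisher = √(L × P) = √(107.4463 × 108.3275) = 107.8860

107.89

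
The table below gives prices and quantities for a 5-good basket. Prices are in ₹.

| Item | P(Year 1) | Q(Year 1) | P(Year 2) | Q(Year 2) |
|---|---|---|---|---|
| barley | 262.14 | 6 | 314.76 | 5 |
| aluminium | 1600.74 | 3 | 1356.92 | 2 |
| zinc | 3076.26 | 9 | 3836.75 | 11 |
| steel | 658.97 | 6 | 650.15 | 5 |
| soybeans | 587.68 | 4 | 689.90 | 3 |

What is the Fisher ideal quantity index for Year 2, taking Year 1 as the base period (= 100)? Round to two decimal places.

108.71

Laspeyres component (base-period weights):
ΣP(Year 1)Q(Year 2) = 262.14×5 + 1600.74×2 + 3076.26×11 + 658.97×5 + 587.68×3 = 1310.7 + 3201.48 + 33838.86 + 3294.85 + 1763.04 = 43408.93
ΣP(Year 1)Q(Year 1) = 262.14×6 + 1600.74×3 + 3076.26×9 + 658.97×6 + 587.68×4 = 1572.84 + 4802.22 + 27686.34 + 3953.82 + 2350.72 = 40365.94
L = 43408.93 / 40365.94 × 100 = 107.5385
Paasche component (current-period weights):
ΣP(Year 2)Q(Year 2) = 314.76×5 + 1356.92×2 + 3836.75×11 + 650.15×5 + 689.90×3 = 1573.8 + 2713.84 + 42204.25 + 3250.75 + 2069.7 = 51812.34
ΣP(Year 2)Q(Year 1) = 314.76×6 + 1356.92×3 + 3836.75×9 + 650.15×6 + 689.90×4 = 1888.56 + 4070.76 + 34530.75 + 3900.9 + 2759.6 = 47150.57
P = 51812.34 / 47150.57 × 100 = 109.8870
Fisher = √(L × P) = √(107.5385 × 109.8870) = 108.7064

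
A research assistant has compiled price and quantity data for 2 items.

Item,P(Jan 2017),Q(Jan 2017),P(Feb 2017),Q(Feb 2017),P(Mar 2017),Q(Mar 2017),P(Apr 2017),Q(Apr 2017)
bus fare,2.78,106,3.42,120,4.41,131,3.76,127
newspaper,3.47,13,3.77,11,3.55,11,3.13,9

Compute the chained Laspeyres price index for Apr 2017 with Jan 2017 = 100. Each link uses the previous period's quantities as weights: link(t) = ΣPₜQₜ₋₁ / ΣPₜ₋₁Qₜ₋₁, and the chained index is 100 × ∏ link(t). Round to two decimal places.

Link Jan 2017→Feb 2017:
ΣP(Feb 2017)Q(Jan 2017) = 3.42×106 + 3.77×13 = 362.52 + 49.01 = 411.53
ΣP(Jan 2017)Q(Jan 2017) = 2.78×106 + 3.47×13 = 294.68 + 45.11 = 339.79
link = 411.53/339.79 = 1.211130
Link Feb 2017→Mar 2017:
ΣP(Mar 2017)Q(Feb 2017) = 4.41×120 + 3.55×11 = 529.2 + 39.05 = 568.25
ΣP(Feb 2017)Q(Feb 2017) = 3.42×120 + 3.77×11 = 410.4 + 41.47 = 451.87
link = 568.25/451.87 = 1.257552
Link Mar 2017→Apr 2017:
ΣP(Apr 2017)Q(Mar 2017) = 3.76×131 + 3.13×11 = 492.56 + 34.43 = 526.99
ΣP(Mar 2017)Q(Mar 2017) = 4.41×131 + 3.55×11 = 577.71 + 39.05 = 616.76
link = 526.99/616.76 = 0.854449
Chained index = 100 × 1.211130 × 1.257552 × 0.854449 = 130.1377

130.14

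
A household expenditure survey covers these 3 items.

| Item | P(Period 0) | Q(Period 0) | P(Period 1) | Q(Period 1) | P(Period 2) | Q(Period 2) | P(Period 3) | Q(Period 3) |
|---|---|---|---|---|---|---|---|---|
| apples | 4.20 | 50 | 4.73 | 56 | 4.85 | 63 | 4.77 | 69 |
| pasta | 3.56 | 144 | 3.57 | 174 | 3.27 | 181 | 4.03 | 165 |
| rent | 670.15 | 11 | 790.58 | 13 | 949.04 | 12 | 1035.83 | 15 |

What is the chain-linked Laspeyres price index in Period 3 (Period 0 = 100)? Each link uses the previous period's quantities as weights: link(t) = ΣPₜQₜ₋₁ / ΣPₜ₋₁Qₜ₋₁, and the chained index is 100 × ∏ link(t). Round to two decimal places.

150.94

Link Period 0→Period 1:
ΣP(Period 1)Q(Period 0) = 4.73×50 + 3.57×144 + 790.58×11 = 236.5 + 514.08 + 8696.38 = 9446.96
ΣP(Period 0)Q(Period 0) = 4.20×50 + 3.56×144 + 670.15×11 = 210 + 512.64 + 7371.65 = 8094.29
link = 9446.96/8094.29 = 1.167114
Link Period 1→Period 2:
ΣP(Period 2)Q(Period 1) = 4.85×56 + 3.27×174 + 949.04×13 = 271.6 + 568.98 + 12337.52 = 13178.1
ΣP(Period 1)Q(Period 1) = 4.73×56 + 3.57×174 + 790.58×13 = 264.88 + 621.18 + 10277.54 = 11163.6
link = 13178.1/11163.6 = 1.180453
Link Period 2→Period 3:
ΣP(Period 3)Q(Period 2) = 4.77×63 + 4.03×181 + 1035.83×12 = 300.51 + 729.43 + 12429.96 = 13459.9
ΣP(Period 2)Q(Period 2) = 4.85×63 + 3.27×181 + 949.04×12 = 305.55 + 591.87 + 11388.48 = 12285.9
link = 13459.9/12285.9 = 1.095557
Chained index = 100 × 1.167114 × 1.180453 × 1.095557 = 150.9373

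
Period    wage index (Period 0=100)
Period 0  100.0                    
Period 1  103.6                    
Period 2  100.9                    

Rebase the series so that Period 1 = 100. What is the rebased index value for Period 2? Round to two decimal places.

Rebased(Period 2) = 100.9 / 103.6 × 100 = 97.3938

97.39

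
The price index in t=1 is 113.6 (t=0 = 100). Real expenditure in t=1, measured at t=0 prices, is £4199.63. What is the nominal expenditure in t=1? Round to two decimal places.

Nominal = Real × (Index/100) = 4199.63 × (113.6/100)
        = 4199.63 × 1.136 = 4770.7797

4770.78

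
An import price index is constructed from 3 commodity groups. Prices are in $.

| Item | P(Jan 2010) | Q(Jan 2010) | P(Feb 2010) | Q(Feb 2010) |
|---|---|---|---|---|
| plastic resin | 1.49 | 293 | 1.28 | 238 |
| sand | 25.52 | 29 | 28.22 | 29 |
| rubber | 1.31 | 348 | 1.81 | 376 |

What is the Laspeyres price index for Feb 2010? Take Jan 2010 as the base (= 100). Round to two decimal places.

Laspeyres price index uses base-period quantities as weights.
ΣP(Feb 2010)·Q(Jan 2010) = 1.28×293 + 28.22×29 + 1.81×348 = 375.04 + 818.38 + 629.88 = 1823.3
ΣP(Jan 2010)·Q(Jan 2010) = 1.49×293 + 25.52×29 + 1.31×348 = 436.57 + 740.08 + 455.88 = 1632.53
Index = 1823.3 / 1632.53 × 100 = 111.6855

111.69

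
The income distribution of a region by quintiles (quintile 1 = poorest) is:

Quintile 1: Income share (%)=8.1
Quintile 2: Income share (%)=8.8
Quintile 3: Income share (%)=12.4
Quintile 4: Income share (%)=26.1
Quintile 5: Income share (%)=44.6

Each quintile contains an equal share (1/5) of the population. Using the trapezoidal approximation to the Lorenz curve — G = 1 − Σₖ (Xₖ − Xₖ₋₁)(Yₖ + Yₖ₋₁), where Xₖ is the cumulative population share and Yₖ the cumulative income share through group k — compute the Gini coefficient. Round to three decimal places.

Cumulative income shares Yₖ: 0.0810, 0.1690, 0.2930, 0.5540, 1.0000
Σ (Xₖ−Xₖ₋₁)(Yₖ+Yₖ₋₁) = (1/5)(0.0810+0.0000) + (1/5)(0.1690+0.0810) + (1/5)(0.2930+0.1690) + (1/5)(0.5540+0.2930) + (1/5)(1.0000+0.5540)
  = 0.0162 + 0.0500 + 0.0924 + 0.1694 + 0.3108 = 0.6388
G = 1 − 0.6388 = 0.3612

0.361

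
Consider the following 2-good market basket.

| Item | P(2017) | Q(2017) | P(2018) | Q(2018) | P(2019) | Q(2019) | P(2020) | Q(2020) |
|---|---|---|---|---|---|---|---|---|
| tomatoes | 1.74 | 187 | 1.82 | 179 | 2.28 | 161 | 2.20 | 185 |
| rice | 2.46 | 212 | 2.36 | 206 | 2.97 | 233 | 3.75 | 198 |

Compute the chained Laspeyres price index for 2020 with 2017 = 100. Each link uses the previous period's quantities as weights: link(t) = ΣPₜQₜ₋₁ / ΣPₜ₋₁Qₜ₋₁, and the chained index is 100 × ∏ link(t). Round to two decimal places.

Link 2017→2018:
ΣP(2018)Q(2017) = 1.82×187 + 2.36×212 = 340.34 + 500.32 = 840.66
ΣP(2017)Q(2017) = 1.74×187 + 2.46×212 = 325.38 + 521.52 = 846.9
link = 840.66/846.9 = 0.992632
Link 2018→2019:
ΣP(2019)Q(2018) = 2.28×179 + 2.97×206 = 408.12 + 611.82 = 1019.94
ΣP(2018)Q(2018) = 1.82×179 + 2.36×206 = 325.78 + 486.16 = 811.94
link = 1019.94/811.94 = 1.256177
Link 2019→2020:
ΣP(2020)Q(2019) = 2.20×161 + 3.75×233 = 354.2 + 873.75 = 1227.95
ΣP(2019)Q(2019) = 2.28×161 + 2.97×233 = 367.08 + 692.01 = 1059.09
link = 1227.95/1059.09 = 1.159439
Chained index = 100 × 0.992632 × 1.256177 × 1.159439 = 144.5729

144.57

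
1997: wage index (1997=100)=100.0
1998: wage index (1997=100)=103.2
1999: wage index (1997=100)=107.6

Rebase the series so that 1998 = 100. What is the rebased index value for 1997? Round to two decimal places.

Rebased(1997) = 100.0 / 103.2 × 100 = 96.8992

96.90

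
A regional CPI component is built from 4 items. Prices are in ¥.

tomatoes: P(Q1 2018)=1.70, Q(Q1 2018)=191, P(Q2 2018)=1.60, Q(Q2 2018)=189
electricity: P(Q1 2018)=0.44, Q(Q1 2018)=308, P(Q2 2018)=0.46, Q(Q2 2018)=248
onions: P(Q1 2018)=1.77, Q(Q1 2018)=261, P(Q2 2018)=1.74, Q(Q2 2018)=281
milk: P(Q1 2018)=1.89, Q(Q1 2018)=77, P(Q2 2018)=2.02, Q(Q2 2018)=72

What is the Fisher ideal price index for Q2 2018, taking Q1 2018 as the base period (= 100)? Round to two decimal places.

Laspeyres component (base-period weights):
ΣP(Q2 2018)Q(Q1 2018) = 1.60×191 + 0.46×308 + 1.74×261 + 2.02×77 = 305.6 + 141.68 + 454.14 + 155.54 = 1056.96
ΣP(Q1 2018)Q(Q1 2018) = 1.70×191 + 0.44×308 + 1.77×261 + 1.89×77 = 324.7 + 135.52 + 461.97 + 145.53 = 1067.72
L = 1056.96 / 1067.72 × 100 = 98.9922
Paasche component (current-period weights):
ΣP(Q2 2018)Q(Q2 2018) = 1.60×189 + 0.46×248 + 1.74×281 + 2.02×72 = 302.4 + 114.08 + 488.94 + 145.44 = 1050.86
ΣP(Q1 2018)Q(Q2 2018) = 1.70×189 + 0.44×248 + 1.77×281 + 1.89×72 = 321.3 + 109.12 + 497.37 + 136.08 = 1063.87
P = 1050.86 / 1063.87 × 100 = 98.7771
Fisher = √(L × P) = √(98.9922 × 98.7771) = 98.8846

98.88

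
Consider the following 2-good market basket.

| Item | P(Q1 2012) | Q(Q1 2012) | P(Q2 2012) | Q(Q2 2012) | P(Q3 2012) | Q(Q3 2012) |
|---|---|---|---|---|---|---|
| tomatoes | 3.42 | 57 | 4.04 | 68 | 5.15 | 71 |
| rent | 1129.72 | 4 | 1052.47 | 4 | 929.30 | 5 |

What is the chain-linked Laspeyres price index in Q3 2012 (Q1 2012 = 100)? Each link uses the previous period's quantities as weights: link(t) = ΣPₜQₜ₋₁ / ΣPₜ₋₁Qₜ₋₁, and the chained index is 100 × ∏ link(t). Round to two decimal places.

Link Q1 2012→Q2 2012:
ΣP(Q2 2012)Q(Q1 2012) = 4.04×57 + 1052.47×4 = 230.28 + 4209.88 = 4440.16
ΣP(Q1 2012)Q(Q1 2012) = 3.42×57 + 1129.72×4 = 194.94 + 4518.88 = 4713.82
link = 4440.16/4713.82 = 0.941945
Link Q2 2012→Q3 2012:
ΣP(Q3 2012)Q(Q2 2012) = 5.15×68 + 929.30×4 = 350.2 + 3717.2 = 4067.4
ΣP(Q2 2012)Q(Q2 2012) = 4.04×68 + 1052.47×4 = 274.72 + 4209.88 = 4484.6
link = 4067.4/4484.6 = 0.906971
Chained index = 100 × 0.941945 × 0.906971 = 85.4317

85.43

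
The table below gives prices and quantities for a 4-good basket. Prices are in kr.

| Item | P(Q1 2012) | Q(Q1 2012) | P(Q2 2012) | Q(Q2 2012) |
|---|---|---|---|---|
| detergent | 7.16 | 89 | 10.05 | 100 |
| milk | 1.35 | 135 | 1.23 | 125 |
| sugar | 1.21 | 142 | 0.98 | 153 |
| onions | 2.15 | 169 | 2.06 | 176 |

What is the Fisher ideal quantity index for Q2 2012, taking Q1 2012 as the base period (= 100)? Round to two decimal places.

107.44

Laspeyres component (base-period weights):
ΣP(Q1 2012)Q(Q2 2012) = 7.16×100 + 1.35×125 + 1.21×153 + 2.15×176 = 716 + 168.75 + 185.13 + 378.4 = 1448.28
ΣP(Q1 2012)Q(Q1 2012) = 7.16×89 + 1.35×135 + 1.21×142 + 2.15×169 = 637.24 + 182.25 + 171.82 + 363.35 = 1354.66
L = 1448.28 / 1354.66 × 100 = 106.9110
Paasche component (current-period weights):
ΣP(Q2 2012)Q(Q2 2012) = 10.05×100 + 1.23×125 + 0.98×153 + 2.06×176 = 1005 + 153.75 + 149.94 + 362.56 = 1671.25
ΣP(Q2 2012)Q(Q1 2012) = 10.05×89 + 1.23×135 + 0.98×142 + 2.06×169 = 894.45 + 166.05 + 139.16 + 348.14 = 1547.8
P = 1671.25 / 1547.8 × 100 = 107.9758
Fisher = √(L × P) = √(106.9110 × 107.9758) = 107.4421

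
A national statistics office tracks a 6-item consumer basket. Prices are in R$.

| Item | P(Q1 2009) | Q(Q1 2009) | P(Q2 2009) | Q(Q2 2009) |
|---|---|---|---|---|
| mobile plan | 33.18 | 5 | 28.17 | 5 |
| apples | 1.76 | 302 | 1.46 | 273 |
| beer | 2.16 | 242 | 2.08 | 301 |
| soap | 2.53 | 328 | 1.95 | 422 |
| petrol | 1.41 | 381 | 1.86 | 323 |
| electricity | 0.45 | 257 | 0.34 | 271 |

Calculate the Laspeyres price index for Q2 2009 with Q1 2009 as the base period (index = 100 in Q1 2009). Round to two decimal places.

Laspeyres price index uses base-period quantities as weights.
ΣP(Q2 2009)·Q(Q1 2009) = 28.17×5 + 1.46×302 + 2.08×242 + 1.95×328 + 1.86×381 + 0.34×257 = 140.85 + 440.92 + 503.36 + 639.6 + 708.66 + 87.38 = 2520.77
ΣP(Q1 2009)·Q(Q1 2009) = 33.18×5 + 1.76×302 + 2.16×242 + 2.53×328 + 1.41×381 + 0.45×257 = 165.9 + 531.52 + 522.72 + 829.84 + 537.21 + 115.65 = 2702.84
Index = 2520.77 / 2702.84 × 100 = 93.2638

93.26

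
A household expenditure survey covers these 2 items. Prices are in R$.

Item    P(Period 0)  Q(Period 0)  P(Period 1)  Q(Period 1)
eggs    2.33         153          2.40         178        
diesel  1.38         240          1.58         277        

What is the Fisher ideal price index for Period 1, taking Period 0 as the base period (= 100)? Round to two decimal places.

108.53

Laspeyres component (base-period weights):
ΣP(Period 1)Q(Period 0) = 2.40×153 + 1.58×240 = 367.2 + 379.2 = 746.4
ΣP(Period 0)Q(Period 0) = 2.33×153 + 1.38×240 = 356.49 + 331.2 = 687.69
L = 746.4 / 687.69 × 100 = 108.5373
Paasche component (current-period weights):
ΣP(Period 1)Q(Period 1) = 2.40×178 + 1.58×277 = 427.2 + 437.66 = 864.86
ΣP(Period 0)Q(Period 1) = 2.33×178 + 1.38×277 = 414.74 + 382.26 = 797
P = 864.86 / 797 × 100 = 108.5144
Fisher = √(L × P) = √(108.5373 × 108.5144) = 108.5259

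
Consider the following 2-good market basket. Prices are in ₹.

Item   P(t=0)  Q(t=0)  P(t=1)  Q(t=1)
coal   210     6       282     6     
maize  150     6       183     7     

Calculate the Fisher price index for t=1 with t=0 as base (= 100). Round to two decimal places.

Laspeyres component (base-period weights):
ΣP(t=1)Q(t=0) = 282×6 + 183×6 = 1692 + 1098 = 2790
ΣP(t=0)Q(t=0) = 210×6 + 150×6 = 1260 + 900 = 2160
L = 2790 / 2160 × 100 = 129.1667
Paasche component (current-period weights):
ΣP(t=1)Q(t=1) = 282×6 + 183×7 = 1692 + 1281 = 2973
ΣP(t=0)Q(t=1) = 210×6 + 150×7 = 1260 + 1050 = 2310
P = 2973 / 2310 × 100 = 128.7013
Fisher = √(L × P) = √(129.1667 × 128.7013) = 128.9338

128.93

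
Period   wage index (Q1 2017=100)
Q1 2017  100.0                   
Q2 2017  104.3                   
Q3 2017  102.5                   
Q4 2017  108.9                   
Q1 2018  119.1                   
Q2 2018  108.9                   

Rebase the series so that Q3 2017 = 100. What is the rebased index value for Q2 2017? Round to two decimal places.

101.76

Rebased(Q2 2017) = 104.3 / 102.5 × 100 = 101.7561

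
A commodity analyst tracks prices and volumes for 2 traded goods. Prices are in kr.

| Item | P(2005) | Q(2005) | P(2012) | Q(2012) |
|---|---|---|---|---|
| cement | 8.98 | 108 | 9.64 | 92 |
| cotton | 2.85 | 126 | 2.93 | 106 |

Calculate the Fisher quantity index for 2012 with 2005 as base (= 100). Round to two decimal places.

Laspeyres component (base-period weights):
ΣP(2005)Q(2012) = 8.98×92 + 2.85×106 = 826.16 + 302.1 = 1128.26
ΣP(2005)Q(2005) = 8.98×108 + 2.85×126 = 969.84 + 359.1 = 1328.94
L = 1128.26 / 1328.94 × 100 = 84.8992
Paasche component (current-period weights):
ΣP(2012)Q(2012) = 9.64×92 + 2.93×106 = 886.88 + 310.58 = 1197.46
ΣP(2012)Q(2005) = 9.64×108 + 2.93×126 = 1041.12 + 369.18 = 1410.3
P = 1197.46 / 1410.3 × 100 = 84.9082
Fisher = √(L × P) = √(84.8992 × 84.9082) = 84.9037

84.90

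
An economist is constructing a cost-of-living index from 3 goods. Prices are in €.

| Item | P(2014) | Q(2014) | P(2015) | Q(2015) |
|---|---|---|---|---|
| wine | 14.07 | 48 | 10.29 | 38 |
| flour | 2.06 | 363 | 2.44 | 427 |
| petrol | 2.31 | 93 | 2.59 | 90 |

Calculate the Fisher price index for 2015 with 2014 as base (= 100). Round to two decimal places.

Laspeyres component (base-period weights):
ΣP(2015)Q(2014) = 10.29×48 + 2.44×363 + 2.59×93 = 493.92 + 885.72 + 240.87 = 1620.51
ΣP(2014)Q(2014) = 14.07×48 + 2.06×363 + 2.31×93 = 675.36 + 747.78 + 214.83 = 1637.97
L = 1620.51 / 1637.97 × 100 = 98.9340
Paasche component (current-period weights):
ΣP(2015)Q(2015) = 10.29×38 + 2.44×427 + 2.59×90 = 391.02 + 1041.88 + 233.1 = 1666
ΣP(2014)Q(2015) = 14.07×38 + 2.06×427 + 2.31×90 = 534.66 + 879.62 + 207.9 = 1622.18
P = 1666 / 1622.18 × 100 = 102.7013
Fisher = √(L × P) = √(98.9340 × 102.7013) = 100.8001

100.80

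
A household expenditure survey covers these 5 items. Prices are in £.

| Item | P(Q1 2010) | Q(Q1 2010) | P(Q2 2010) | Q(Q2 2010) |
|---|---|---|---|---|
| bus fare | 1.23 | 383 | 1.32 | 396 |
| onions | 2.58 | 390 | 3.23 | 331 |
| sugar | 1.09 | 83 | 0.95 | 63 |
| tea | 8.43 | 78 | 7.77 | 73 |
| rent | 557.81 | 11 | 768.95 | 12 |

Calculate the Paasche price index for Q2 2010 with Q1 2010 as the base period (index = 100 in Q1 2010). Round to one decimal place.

Paasche price index uses current-period quantities as weights.
ΣP(Q2 2010)·Q(Q2 2010) = 1.32×396 + 3.23×331 + 0.95×63 + 7.77×73 + 768.95×12 = 522.72 + 1069.13 + 59.85 + 567.21 + 9227.4 = 11446.31
ΣP(Q1 2010)·Q(Q2 2010) = 1.23×396 + 2.58×331 + 1.09×63 + 8.43×73 + 557.81×12 = 487.08 + 853.98 + 68.67 + 615.39 + 6693.72 = 8718.84
Index = 11446.31 / 8718.84 × 100 = 131.2825

131.3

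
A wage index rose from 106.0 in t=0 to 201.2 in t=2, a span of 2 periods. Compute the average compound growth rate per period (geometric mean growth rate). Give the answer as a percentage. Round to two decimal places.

Growth factor = (201.2/106.0)^(1/2) = (1.898113)^(1/2) = 1.377720
Growth rate = 1.377720 − 1 = 0.377720 = 37.7720%

37.77%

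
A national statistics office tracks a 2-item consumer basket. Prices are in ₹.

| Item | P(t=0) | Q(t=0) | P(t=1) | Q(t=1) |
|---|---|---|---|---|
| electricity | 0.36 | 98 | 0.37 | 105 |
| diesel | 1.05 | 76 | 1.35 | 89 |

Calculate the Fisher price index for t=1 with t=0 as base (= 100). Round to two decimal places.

Laspeyres component (base-period weights):
ΣP(t=1)Q(t=0) = 0.37×98 + 1.35×76 = 36.26 + 102.6 = 138.86
ΣP(t=0)Q(t=0) = 0.36×98 + 1.05×76 = 35.28 + 79.8 = 115.08
L = 138.86 / 115.08 × 100 = 120.6639
Paasche component (current-period weights):
ΣP(t=1)Q(t=1) = 0.37×105 + 1.35×89 = 38.85 + 120.15 = 159
ΣP(t=0)Q(t=1) = 0.36×105 + 1.05×89 = 37.8 + 93.45 = 131.25
P = 159 / 131.25 × 100 = 121.1429
Fisher = √(L × P) = √(120.6639 × 121.1429) = 120.9031

120.90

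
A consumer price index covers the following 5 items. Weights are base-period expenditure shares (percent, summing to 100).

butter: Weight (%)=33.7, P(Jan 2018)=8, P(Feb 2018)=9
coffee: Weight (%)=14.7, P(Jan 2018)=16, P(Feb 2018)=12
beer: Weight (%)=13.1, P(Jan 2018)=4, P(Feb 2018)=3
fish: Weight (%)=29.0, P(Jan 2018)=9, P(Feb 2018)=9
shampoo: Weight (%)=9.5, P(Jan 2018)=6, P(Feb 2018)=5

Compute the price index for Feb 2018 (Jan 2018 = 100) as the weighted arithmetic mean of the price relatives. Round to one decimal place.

95.7

butter: 33.7 × (9/8) = 33.7 × 1.125000 = 37.9125
coffee: 14.7 × (12/16) = 14.7 × 0.750000 = 11.0250
beer: 13.1 × (3/4) = 13.1 × 0.750000 = 9.8250
fish: 29.0 × (9/9) = 29.0 × 1.000000 = 29.0000
shampoo: 9.5 × (5/6) = 9.5 × 0.833333 = 7.9167
Index = Σ wᵢ·(p₁ᵢ/p₀ᵢ) = 37.9125 + 11.0250 + 9.8250 + 29.0000 + 7.9167 = 95.6792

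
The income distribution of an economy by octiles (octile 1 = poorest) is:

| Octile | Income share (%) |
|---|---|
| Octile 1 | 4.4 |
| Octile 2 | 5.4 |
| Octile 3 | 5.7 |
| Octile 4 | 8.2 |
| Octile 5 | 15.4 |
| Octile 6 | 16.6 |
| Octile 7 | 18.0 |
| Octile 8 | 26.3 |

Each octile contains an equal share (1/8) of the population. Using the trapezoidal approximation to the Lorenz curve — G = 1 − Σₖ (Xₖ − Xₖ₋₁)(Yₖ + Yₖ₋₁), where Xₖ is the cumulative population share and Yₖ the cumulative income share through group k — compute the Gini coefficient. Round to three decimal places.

0.320

Cumulative income shares Yₖ: 0.0440, 0.0980, 0.1550, 0.2370, 0.3910, 0.5570, 0.7370, 1.0000
Σ (Xₖ−Xₖ₋₁)(Yₖ+Yₖ₋₁) = (1/8)(0.0440+0.0000) + (1/8)(0.0980+0.0440) + (1/8)(0.1550+0.0980) + (1/8)(0.2370+0.1550) + (1/8)(0.3910+0.2370) + (1/8)(0.5570+0.3910) + (1/8)(0.7370+0.5570) + (1/8)(1.0000+0.7370)
  = 0.0055 + 0.0178 + 0.0316 + 0.0490 + 0.0785 + 0.1185 + 0.1618 + 0.2171 = 0.6798
G = 1 − 0.6798 = 0.3202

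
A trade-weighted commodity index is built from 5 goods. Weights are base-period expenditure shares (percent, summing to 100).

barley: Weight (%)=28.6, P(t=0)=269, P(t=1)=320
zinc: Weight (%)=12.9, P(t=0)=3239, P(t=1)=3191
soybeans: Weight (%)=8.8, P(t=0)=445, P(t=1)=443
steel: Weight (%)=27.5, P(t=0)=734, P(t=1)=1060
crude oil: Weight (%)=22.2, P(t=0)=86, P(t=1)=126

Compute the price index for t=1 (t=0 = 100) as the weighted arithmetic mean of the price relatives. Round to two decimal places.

barley: 28.6 × (320/269) = 28.6 × 1.189591 = 34.0223
zinc: 12.9 × (3191/3239) = 12.9 × 0.985181 = 12.7088
soybeans: 8.8 × (443/445) = 8.8 × 0.995506 = 8.7604
steel: 27.5 × (1060/734) = 27.5 × 1.444142 = 39.7139
crude oil: 22.2 × (126/86) = 22.2 × 1.465116 = 32.5256
Index = Σ wᵢ·(p₁ᵢ/p₀ᵢ) = 34.0223 + 12.7088 + 8.7604 + 39.7139 + 32.5256 = 127.7311

127.73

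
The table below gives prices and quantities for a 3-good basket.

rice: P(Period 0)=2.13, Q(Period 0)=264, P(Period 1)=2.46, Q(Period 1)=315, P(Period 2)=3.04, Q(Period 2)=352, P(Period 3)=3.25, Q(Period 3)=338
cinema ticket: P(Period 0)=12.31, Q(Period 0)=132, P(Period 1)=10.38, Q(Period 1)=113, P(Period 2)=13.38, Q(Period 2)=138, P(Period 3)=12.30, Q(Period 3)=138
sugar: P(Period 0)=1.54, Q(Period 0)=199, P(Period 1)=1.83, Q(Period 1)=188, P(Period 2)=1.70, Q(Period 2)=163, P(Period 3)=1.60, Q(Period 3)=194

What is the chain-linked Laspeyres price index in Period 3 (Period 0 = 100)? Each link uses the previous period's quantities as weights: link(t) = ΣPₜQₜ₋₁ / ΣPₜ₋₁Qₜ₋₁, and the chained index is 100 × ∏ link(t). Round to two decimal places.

Link Period 0→Period 1:
ΣP(Period 1)Q(Period 0) = 2.46×264 + 10.38×132 + 1.83×199 = 649.44 + 1370.16 + 364.17 = 2383.77
ΣP(Period 0)Q(Period 0) = 2.13×264 + 12.31×132 + 1.54×199 = 562.32 + 1624.92 + 306.46 = 2493.7
link = 2383.77/2493.7 = 0.955917
Link Period 1→Period 2:
ΣP(Period 2)Q(Period 1) = 3.04×315 + 13.38×113 + 1.70×188 = 957.6 + 1511.94 + 319.6 = 2789.14
ΣP(Period 1)Q(Period 1) = 2.46×315 + 10.38×113 + 1.83×188 = 774.9 + 1172.94 + 344.04 = 2291.88
link = 2789.14/2291.88 = 1.216966
Link Period 2→Period 3:
ΣP(Period 3)Q(Period 2) = 3.25×352 + 12.30×138 + 1.60×163 = 1144 + 1697.4 + 260.8 = 3102.2
ΣP(Period 2)Q(Period 2) = 3.04×352 + 13.38×138 + 1.70×163 = 1070.08 + 1846.44 + 277.1 = 3193.62
link = 3102.2/3193.62 = 0.971374
Chained index = 100 × 0.955917 × 1.216966 × 0.971374 = 113.0017

113.00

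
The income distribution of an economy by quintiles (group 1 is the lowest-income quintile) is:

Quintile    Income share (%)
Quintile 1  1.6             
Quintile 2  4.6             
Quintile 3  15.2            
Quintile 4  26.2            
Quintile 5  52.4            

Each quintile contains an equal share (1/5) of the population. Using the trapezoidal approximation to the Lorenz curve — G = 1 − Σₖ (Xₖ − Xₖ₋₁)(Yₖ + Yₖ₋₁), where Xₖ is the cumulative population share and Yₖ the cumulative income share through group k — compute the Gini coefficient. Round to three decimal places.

Cumulative income shares Yₖ: 0.0160, 0.0620, 0.2140, 0.4760, 1.0000
Σ (Xₖ−Xₖ₋₁)(Yₖ+Yₖ₋₁) = (1/5)(0.0160+0.0000) + (1/5)(0.0620+0.0160) + (1/5)(0.2140+0.0620) + (1/5)(0.4760+0.2140) + (1/5)(1.0000+0.4760)
  = 0.0032 + 0.0156 + 0.0552 + 0.1380 + 0.2952 = 0.5072
G = 1 − 0.5072 = 0.4928

0.493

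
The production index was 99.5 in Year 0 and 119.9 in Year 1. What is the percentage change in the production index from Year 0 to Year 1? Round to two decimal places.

20.50%

Change = (119.9 − 99.5) / 99.5 × 100
       = 20.4 / 99.5 × 100 = 20.5025%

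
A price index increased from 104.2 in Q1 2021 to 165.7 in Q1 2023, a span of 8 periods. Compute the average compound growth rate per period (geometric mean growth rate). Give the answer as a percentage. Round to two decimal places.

5.97%

Growth factor = (165.7/104.2)^(1/8) = (1.590211)^(1/8) = 1.059697
Growth rate = 1.059697 − 1 = 0.059697 = 5.9697%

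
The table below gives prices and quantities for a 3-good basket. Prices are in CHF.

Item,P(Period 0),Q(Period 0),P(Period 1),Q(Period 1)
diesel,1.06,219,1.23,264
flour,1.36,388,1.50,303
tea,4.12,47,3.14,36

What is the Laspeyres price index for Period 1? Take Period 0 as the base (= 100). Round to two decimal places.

104.77

Laspeyres price index uses base-period quantities as weights.
ΣP(Period 1)·Q(Period 0) = 1.23×219 + 1.50×388 + 3.14×47 = 269.37 + 582 + 147.58 = 998.95
ΣP(Period 0)·Q(Period 0) = 1.06×219 + 1.36×388 + 4.12×47 = 232.14 + 527.68 + 193.64 = 953.46
Index = 998.95 / 953.46 × 100 = 104.7710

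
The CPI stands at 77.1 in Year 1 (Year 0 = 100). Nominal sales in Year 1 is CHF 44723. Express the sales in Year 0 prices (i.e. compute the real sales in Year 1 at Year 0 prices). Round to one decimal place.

58006.5

Real = Nominal ÷ (Index/100) = 44723 ÷ (77.1/100)
     = 44723 ÷ 0.771 = 58006.4851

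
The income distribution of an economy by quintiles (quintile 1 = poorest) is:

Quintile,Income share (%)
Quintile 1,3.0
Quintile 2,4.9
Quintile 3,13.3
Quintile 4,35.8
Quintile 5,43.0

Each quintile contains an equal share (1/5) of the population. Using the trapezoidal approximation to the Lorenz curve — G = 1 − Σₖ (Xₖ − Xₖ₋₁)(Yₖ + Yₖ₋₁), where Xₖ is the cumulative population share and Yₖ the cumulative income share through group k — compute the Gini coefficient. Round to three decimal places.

Cumulative income shares Yₖ: 0.0300, 0.0790, 0.2120, 0.5700, 1.0000
Σ (Xₖ−Xₖ₋₁)(Yₖ+Yₖ₋₁) = (1/5)(0.0300+0.0000) + (1/5)(0.0790+0.0300) + (1/5)(0.2120+0.0790) + (1/5)(0.5700+0.2120) + (1/5)(1.0000+0.5700)
  = 0.0060 + 0.0218 + 0.0582 + 0.1564 + 0.3140 = 0.5564
G = 1 − 0.5564 = 0.4436

0.444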